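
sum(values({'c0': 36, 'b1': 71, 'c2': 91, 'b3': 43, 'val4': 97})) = 36 + 71 + 91 + 43 + 97
= 338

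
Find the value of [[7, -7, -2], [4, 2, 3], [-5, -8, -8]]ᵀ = [[7, 4, -5], [-7, 2, -8], [-2, 3, -8]]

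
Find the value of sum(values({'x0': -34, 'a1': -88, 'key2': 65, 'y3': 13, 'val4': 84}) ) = 40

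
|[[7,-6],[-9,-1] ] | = -61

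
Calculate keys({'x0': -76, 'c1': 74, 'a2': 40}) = ['x0', 'c1', 'a2']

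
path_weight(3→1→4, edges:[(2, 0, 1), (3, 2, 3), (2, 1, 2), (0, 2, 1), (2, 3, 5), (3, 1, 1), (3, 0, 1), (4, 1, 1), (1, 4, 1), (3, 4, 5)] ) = w(3→1)=1 + w(1→4)=1
= 2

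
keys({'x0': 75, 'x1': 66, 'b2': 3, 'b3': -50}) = ['x0', 'x1', 'b2', 'b3']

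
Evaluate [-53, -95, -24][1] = -95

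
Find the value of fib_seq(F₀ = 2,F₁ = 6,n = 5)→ F_2 = F_1 + F_0 = 8
F_3 = F_2 + F_1 = 14
F_4 = F_3 + F_2 = 22
= [2, 6, 8, 14, 22]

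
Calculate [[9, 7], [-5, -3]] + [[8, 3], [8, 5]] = [[17, 10], [3, 2]]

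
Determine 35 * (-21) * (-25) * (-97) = -1782375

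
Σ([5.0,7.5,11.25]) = 5.0 + 7.5 + 11.25
= 23.75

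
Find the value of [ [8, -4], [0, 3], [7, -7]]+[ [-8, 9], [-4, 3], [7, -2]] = [[0, 5], [-4, 6], [14, -9]]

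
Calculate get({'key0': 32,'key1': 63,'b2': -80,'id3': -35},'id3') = -35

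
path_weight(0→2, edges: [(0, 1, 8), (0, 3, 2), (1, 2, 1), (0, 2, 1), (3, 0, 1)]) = w(0→2)=1
= 1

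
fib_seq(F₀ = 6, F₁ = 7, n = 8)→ [6, 7, 13, 20, 33, 53, 86, 139]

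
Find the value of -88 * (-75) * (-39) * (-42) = 10810800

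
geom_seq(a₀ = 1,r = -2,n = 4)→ a_0 = 1*(-2)^0 = 1
a_1 = 1*(-2)^1 = -2
a_2 = 1*(-2)^2 = 4
...
= [1, -2, 4, -8]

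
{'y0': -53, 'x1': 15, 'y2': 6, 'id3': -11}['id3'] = -11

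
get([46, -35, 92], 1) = -35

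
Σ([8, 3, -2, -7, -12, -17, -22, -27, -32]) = 8 + 3 + (-2) + (-7) + (-12) + (-17) + (-22) + (-27) + (-32)
= -108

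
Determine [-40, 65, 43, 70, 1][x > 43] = keep x where x > 43: -40✗, 65✓, 43✗, 70✓, 1✗
= [65, 70]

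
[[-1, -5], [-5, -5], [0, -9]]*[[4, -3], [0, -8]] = [[-4, 43], [-20, 55], [0, 72]]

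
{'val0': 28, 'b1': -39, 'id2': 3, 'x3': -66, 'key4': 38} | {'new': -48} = {'val0': 28, 'b1': -39, 'id2': 3, 'x3': -66, 'key4': 38, 'new': -48}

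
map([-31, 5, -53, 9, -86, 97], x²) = [961, 25, 2809, 81, 7396, 9409]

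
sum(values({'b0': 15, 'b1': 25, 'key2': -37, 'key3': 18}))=21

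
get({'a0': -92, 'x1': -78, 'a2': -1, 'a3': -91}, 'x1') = -78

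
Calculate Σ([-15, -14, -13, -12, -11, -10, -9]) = (-15) + (-14) + (-13) + (-12) + (-11) + (-10) + (-9)
= -84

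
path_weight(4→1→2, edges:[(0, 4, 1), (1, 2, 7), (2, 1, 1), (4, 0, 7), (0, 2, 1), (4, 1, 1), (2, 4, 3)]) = w(4→1)=1 + w(1→2)=7
= 8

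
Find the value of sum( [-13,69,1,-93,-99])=-135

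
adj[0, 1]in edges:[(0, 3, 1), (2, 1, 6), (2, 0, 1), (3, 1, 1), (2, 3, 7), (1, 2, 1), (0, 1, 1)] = 1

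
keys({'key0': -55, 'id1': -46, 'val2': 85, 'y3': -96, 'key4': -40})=['key0', 'id1', 'val2', 'y3', 'key4']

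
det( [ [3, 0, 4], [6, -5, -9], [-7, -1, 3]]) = (1)*(3)*det([[-5, -9], [-1, 3]]) + (-1)*(0)*det([[6, -9], [-7, 3]]) + (1)*(4)*det([[6, -5], [-7, -1]])
= -72 + 0 + -164
= -236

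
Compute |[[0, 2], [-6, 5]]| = (0)*(5) - (2)*(-6)
= 12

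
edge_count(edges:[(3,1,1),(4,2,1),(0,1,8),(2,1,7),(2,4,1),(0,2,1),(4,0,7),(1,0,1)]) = 8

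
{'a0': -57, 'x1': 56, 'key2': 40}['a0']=-57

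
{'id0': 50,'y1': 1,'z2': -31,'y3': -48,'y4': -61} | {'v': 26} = {'id0': 50, 'y1': 1, 'z2': -31, 'y3': -48, 'y4': -61, 'v': 26}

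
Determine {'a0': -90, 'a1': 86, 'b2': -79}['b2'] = -79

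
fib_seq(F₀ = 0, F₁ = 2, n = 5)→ [0, 2, 2, 4, 6]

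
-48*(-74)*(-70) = -248640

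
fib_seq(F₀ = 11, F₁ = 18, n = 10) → F_2 = F_1 + F_0 = 29
F_3 = F_2 + F_1 = 47
F_4 = F_3 + F_2 = 76
...
= [11, 18, 29, 47, 76, 123, 199, 322, 521, 843]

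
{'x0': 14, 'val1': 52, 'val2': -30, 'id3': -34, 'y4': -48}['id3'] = -34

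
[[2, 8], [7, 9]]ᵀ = [[2, 7], [8, 9]]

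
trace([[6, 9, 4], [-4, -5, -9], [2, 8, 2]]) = 3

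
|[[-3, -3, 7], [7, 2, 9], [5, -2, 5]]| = (1)*(-3)*det([[2, 9], [-2, 5]]) + (-1)*(-3)*det([[7, 9], [5, 5]]) + (1)*(7)*det([[7, 2], [5, -2]])
= -84 + -30 + -168
= -282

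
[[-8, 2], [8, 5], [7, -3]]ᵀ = [[-8, 8, 7], [2, 5, -3]]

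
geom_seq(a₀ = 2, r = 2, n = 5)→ a_0 = 2*2^0 = 2
a_1 = 2*2^1 = 4
a_2 = 2*2^2 = 8
...
= [2, 4, 8, 16, 32]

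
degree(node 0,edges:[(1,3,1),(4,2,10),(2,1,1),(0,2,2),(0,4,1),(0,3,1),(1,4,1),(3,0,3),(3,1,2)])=4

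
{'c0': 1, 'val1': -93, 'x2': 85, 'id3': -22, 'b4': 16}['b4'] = 16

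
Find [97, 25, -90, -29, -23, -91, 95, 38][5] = -91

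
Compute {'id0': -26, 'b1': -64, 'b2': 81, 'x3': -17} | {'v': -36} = {'id0': -26, 'b1': -64, 'b2': 81, 'x3': -17, 'v': -36}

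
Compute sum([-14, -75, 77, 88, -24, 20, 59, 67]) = 198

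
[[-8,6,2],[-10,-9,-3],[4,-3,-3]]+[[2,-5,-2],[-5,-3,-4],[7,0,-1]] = [[-6, 1, 0], [-15, -12, -7], [11, -3, -4]]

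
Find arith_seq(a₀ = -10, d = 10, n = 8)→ [-10, 0, 10, 20, 30, 40, 50, 60]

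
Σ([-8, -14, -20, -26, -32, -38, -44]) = (-8) + (-14) + (-20) + (-26) + (-32) + (-38) + (-44)
= -182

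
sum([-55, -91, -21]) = -167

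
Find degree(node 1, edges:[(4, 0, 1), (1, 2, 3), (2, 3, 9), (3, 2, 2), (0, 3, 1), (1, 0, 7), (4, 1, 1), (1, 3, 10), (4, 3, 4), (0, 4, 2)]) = incident: (1,2), (1,0), (4,1), (1,3)
= 4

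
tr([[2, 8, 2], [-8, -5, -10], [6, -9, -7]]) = -10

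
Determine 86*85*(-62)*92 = -41696240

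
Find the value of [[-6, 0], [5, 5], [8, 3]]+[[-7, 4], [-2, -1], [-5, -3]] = [[-13, 4], [3, 4], [3, 0]]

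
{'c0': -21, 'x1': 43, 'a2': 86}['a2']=86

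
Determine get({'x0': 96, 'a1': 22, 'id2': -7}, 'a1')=22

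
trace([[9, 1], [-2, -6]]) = diagonal: 9 + (-6)
= 3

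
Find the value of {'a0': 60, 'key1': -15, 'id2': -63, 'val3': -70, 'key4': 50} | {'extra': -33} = {'a0': 60, 'key1': -15, 'id2': -63, 'val3': -70, 'key4': 50, 'extra': -33}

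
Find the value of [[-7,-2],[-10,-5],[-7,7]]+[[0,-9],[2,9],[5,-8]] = [[-7, -11], [-8, 4], [-2, -1]]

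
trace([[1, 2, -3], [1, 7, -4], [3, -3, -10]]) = diagonal: 1 + 7 + (-10)
= -2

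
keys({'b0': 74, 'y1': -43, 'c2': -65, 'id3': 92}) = ['b0', 'y1', 'c2', 'id3']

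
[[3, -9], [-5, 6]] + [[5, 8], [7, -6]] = [[8, -1], [2, 0]]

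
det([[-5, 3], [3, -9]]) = (-5)*(-9) - (3)*(3)
= 36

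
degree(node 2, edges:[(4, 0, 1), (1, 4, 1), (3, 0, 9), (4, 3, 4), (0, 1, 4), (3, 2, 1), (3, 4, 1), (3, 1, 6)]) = incident: (3,2)
= 1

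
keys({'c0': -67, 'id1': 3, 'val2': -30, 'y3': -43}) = ['c0', 'id1', 'val2', 'y3']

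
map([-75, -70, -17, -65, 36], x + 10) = -75+10=-65, -70+10=-60, -17+10=-7, -65+10=-55, 36+10=46
= [-65, -60, -7, -55, 46]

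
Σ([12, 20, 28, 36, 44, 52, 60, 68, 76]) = 396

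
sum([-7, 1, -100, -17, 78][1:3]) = slice → [1, -100]
1 + (-100)
= -99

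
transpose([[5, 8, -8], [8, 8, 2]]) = [[5, 8], [8, 8], [-8, 2]]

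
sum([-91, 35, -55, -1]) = (-91) + 35 + (-55) + (-1)
= -112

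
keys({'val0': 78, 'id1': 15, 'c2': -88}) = ['val0', 'id1', 'c2']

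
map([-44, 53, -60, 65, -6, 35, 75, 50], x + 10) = [-34, 63, -50, 75, 4, 45, 85, 60]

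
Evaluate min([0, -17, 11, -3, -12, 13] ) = -17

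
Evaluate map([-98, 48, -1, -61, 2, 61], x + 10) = -98+10=-88, 48+10=58, -1+10=9, -61+10=-51, 2+10=12, 61+10=71
= [-88, 58, 9, -51, 12, 71]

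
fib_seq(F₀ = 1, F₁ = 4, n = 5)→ F_2 = F_1 + F_0 = 5
F_3 = F_2 + F_1 = 9
F_4 = F_3 + F_2 = 14
= [1, 4, 5, 9, 14]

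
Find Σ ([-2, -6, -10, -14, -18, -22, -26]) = (-2) + (-6) + (-10) + (-14) + (-18) + (-22) + (-26)
= -98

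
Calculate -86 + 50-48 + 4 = -80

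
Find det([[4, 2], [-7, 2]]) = (4)*(2) - (2)*(-7)
= 22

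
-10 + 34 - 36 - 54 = -66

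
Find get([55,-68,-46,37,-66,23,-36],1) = -68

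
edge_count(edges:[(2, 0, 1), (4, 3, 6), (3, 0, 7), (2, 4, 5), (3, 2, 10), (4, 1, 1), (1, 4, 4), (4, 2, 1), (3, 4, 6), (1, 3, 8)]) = 10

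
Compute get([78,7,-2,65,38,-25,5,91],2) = -2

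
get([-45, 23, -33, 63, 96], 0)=-45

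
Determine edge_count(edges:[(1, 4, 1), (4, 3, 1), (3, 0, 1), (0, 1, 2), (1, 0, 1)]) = 5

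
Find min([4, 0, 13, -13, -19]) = -19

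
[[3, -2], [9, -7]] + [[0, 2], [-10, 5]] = [[3, 0], [-1, -2]]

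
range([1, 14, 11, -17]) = 31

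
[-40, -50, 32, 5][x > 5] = keep x where x > 5: -40✗, -50✗, 32✓, 5✗
= [32]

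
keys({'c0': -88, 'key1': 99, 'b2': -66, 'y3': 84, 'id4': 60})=['c0', 'key1', 'b2', 'y3', 'id4']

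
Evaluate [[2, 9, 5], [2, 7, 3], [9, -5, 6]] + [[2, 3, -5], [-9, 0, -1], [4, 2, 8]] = [[4, 12, 0], [-7, 7, 2], [13, -3, 14]]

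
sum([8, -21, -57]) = 8 + (-21) + (-57)
= -70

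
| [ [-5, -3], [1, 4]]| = -17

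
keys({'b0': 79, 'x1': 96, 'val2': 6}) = ['b0', 'x1', 'val2']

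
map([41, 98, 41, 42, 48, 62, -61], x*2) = 41*2=82, 98*2=196, 41*2=82, 42*2=84, 48*2=96, 62*2=124, -61*2=-122
= [82, 196, 82, 84, 96, 124, -122]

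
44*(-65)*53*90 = -13642200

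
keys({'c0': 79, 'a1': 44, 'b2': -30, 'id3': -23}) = ['c0', 'a1', 'b2', 'id3']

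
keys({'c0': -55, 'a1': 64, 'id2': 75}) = ['c0', 'a1', 'id2']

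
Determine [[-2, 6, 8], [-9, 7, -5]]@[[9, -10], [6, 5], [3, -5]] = C[0][0] = (-2)*(9) + (6)*(6) + (8)*(3) = 42
C[0][1] = (-2)*(-10) + (6)*(5) + (8)*(-5) = 10
C[1][0] = (-9)*(9) + (7)*(6) + (-5)*(3) = -54
C[1][1] = (-9)*(-10) + (7)*(5) + (-5)*(-5) = 150
= [[42, 10], [-54, 150]]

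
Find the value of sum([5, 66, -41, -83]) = 5 + 66 + (-41) + (-83)
= -53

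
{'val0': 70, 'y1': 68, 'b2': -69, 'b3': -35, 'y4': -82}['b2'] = -69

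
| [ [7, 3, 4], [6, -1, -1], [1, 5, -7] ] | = (1)*(7)*det([[-1, -1], [5, -7]]) + (-1)*(3)*det([[6, -1], [1, -7]]) + (1)*(4)*det([[6, -1], [1, 5]])
= 84 + 123 + 124
= 331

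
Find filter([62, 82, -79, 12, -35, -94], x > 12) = [62, 82]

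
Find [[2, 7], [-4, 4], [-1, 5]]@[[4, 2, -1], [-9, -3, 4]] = [[-55, -17, 26], [-52, -20, 20], [-49, -17, 21]]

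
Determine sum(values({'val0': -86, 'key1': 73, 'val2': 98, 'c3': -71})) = 14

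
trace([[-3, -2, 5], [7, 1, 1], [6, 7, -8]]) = -10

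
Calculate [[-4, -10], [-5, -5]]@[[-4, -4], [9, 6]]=C[0][0] = (-4)*(-4) + (-10)*(9) = -74
C[0][1] = (-4)*(-4) + (-10)*(6) = -44
C[1][0] = (-5)*(-4) + (-5)*(9) = -25
C[1][1] = (-5)*(-4) + (-5)*(6) = -10
= [[-74, -44], [-25, -10]]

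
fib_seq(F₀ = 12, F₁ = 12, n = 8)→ F_2 = F_1 + F_0 = 24
F_3 = F_2 + F_1 = 36
F_4 = F_3 + F_2 = 60
...
= [12, 12, 24, 36, 60, 96, 156, 252]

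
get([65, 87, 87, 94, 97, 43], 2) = 87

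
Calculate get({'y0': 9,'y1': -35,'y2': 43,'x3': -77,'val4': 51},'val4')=51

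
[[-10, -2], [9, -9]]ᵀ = [[-10, 9], [-2, -9]]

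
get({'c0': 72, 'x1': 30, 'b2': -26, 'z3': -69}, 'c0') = 72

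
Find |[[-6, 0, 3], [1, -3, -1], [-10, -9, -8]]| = (1)*(-6)*det([[-3, -1], [-9, -8]]) + (-1)*(0)*det([[1, -1], [-10, -8]]) + (1)*(3)*det([[1, -3], [-10, -9]])
= -90 + 0 + -117
= -207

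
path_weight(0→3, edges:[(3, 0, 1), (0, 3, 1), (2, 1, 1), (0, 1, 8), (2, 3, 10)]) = 1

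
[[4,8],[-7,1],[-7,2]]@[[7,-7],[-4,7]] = C[0][0] = (4)*(7) + (8)*(-4) = -4
C[0][1] = (4)*(-7) + (8)*(7) = 28
C[1][0] = (-7)*(7) + (1)*(-4) = -53
C[1][1] = (-7)*(-7) + (1)*(7) = 56
C[2][0] = (-7)*(7) + (2)*(-4) = -57
C[2][1] = (-7)*(-7) + (2)*(7) = 63
= [[-4, 28], [-53, 56], [-57, 63]]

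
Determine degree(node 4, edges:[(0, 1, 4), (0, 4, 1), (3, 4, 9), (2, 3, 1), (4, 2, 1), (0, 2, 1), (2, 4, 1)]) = incident: (0,4), (3,4), (4,2), (2,4)
= 4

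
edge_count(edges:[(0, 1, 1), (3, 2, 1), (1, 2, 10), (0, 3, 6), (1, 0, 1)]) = 5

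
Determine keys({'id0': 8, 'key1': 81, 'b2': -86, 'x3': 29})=['id0', 'key1', 'b2', 'x3']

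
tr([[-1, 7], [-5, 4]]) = 3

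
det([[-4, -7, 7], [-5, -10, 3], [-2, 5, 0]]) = (1)*(-4)*det([[-10, 3], [5, 0]]) + (-1)*(-7)*det([[-5, 3], [-2, 0]]) + (1)*(7)*det([[-5, -10], [-2, 5]])
= 60 + 42 + -315
= -213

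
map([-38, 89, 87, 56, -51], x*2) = [-76, 178, 174, 112, -102]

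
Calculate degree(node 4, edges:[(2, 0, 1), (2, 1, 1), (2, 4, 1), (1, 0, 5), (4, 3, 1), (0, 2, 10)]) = incident: (2,4), (4,3)
= 2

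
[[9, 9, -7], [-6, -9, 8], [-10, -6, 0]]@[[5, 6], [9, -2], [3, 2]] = [[105, 22], [-87, -2], [-104, -48]]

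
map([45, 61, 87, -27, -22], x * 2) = 45*2=90, 61*2=122, 87*2=174, -27*2=-54, -22*2=-44
= [90, 122, 174, -54, -44]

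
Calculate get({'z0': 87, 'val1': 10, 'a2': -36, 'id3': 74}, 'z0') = 87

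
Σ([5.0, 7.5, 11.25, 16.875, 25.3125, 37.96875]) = 5.0 + 7.5 + 11.25 + 16.875 + 25.3125 + 37.96875
= 103.90625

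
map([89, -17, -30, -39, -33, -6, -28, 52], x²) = (89)²=7921, (-17)²=289, (-30)²=900, (-39)²=1521, (-33)²=1089, (-6)²=36, (-28)²=784, (52)²=2704
= [7921, 289, 900, 1521, 1089, 36, 784, 2704]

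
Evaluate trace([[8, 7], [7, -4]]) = diagonal: 8 + (-4)
= 4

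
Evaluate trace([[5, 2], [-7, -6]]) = -1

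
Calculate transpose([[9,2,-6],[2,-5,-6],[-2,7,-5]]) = [[9, 2, -2], [2, -5, 7], [-6, -6, -5]]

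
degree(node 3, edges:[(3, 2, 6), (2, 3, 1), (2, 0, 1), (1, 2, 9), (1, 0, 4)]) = incident: (3,2), (2,3)
= 2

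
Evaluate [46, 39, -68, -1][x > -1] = keep x where x > -1: 46✓, 39✓, -68✗, -1✗
= [46, 39]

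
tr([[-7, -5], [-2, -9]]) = diagonal: (-7) + (-9)
= -16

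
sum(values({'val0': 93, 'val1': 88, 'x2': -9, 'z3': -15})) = 157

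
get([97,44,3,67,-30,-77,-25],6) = -25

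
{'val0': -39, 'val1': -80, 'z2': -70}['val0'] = -39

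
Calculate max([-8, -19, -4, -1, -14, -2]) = -1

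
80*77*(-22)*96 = -13009920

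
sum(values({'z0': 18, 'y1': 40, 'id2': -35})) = 23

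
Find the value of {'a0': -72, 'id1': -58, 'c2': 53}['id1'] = -58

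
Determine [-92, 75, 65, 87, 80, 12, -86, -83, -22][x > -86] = [75, 65, 87, 80, 12, -83, -22]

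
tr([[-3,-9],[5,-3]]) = diagonal: (-3) + (-3)
= -6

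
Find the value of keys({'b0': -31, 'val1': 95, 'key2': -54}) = ['b0', 'val1', 'key2']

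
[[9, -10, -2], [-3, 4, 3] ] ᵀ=[[9, -3], [-10, 4], [-2, 3]]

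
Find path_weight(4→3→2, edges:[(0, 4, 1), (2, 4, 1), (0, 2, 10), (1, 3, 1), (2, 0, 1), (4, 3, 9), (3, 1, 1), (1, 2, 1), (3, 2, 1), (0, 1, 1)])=w(4→3)=9 + w(3→2)=1
= 10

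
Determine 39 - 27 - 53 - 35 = -76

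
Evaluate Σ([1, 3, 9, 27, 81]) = 121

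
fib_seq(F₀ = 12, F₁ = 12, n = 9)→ [12, 12, 24, 36, 60, 96, 156, 252, 408]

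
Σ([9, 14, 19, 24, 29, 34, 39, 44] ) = 212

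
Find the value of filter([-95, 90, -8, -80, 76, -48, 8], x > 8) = keep x where x > 8: -95✗, 90✓, -8✗, -80✗, 76✓, -48✗, 8✗
= [90, 76]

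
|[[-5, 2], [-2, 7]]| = (-5)*(7) - (2)*(-2)
= -31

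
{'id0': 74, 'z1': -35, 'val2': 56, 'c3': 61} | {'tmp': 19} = {'id0': 74, 'z1': -35, 'val2': 56, 'c3': 61, 'tmp': 19}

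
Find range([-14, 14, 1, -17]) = 31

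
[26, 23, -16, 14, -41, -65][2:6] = [-16, 14, -41, -65]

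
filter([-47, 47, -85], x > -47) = keep x where x > -47: -47✗, 47✓, -85✗
= [47]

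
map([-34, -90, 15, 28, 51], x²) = (-34)²=1156, (-90)²=8100, (15)²=225, (28)²=784, (51)²=2601
= [1156, 8100, 225, 784, 2601]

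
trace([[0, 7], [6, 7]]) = 7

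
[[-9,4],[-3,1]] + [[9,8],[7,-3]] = [[0, 12], [4, -2]]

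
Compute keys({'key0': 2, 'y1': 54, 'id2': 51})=['key0', 'y1', 'id2']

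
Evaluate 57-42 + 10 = 25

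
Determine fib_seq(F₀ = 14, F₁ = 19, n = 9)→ F_2 = F_1 + F_0 = 33
F_3 = F_2 + F_1 = 52
F_4 = F_3 + F_2 = 85
...
= [14, 19, 33, 52, 85, 137, 222, 359, 581]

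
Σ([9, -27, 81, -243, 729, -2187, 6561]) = 4923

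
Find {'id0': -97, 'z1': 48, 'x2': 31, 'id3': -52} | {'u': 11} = {'id0': -97, 'z1': 48, 'x2': 31, 'id3': -52, 'u': 11}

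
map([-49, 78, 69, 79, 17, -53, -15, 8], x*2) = -49*2=-98, 78*2=156, 69*2=138, 79*2=158, 17*2=34, -53*2=-106, -15*2=-30, 8*2=16
= [-98, 156, 138, 158, 34, -106, -30, 16]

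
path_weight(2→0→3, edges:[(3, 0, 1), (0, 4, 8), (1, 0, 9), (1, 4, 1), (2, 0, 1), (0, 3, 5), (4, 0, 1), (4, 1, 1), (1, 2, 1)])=w(2→0)=1 + w(0→3)=5
= 6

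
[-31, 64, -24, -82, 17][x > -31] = keep x where x > -31: -31✗, 64✓, -24✓, -82✗, 17✓
= [64, -24, 17]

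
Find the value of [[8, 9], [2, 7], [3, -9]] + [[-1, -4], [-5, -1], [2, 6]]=[[7, 5], [-3, 6], [5, -3]]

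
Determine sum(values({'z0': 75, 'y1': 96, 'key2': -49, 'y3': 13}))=135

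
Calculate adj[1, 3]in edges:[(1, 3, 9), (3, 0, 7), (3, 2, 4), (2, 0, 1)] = 9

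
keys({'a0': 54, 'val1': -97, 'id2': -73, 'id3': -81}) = ['a0', 'val1', 'id2', 'id3']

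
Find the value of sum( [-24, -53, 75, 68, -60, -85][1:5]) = slice → [-53, 75, 68, -60]
(-53) + 75 + 68 + (-60)
= 30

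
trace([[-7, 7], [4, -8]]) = diagonal: (-7) + (-8)
= -15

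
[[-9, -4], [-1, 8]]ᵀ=[[-9, -1], [-4, 8]]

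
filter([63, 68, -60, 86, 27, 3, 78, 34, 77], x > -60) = keep x where x > -60: 63✓, 68✓, -60✗, 86✓, 27✓, 3✓, 78✓, 34✓, 77✓
= [63, 68, 86, 27, 3, 78, 34, 77]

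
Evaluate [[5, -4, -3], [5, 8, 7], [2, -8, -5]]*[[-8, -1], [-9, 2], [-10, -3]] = C[0][0] = (5)*(-8) + (-4)*(-9) + (-3)*(-10) = 26
C[0][1] = (5)*(-1) + (-4)*(2) + (-3)*(-3) = -4
C[1][0] = (5)*(-8) + (8)*(-9) + (7)*(-10) = -182
C[1][1] = (5)*(-1) + (8)*(2) + (7)*(-3) = -10
C[2][0] = (2)*(-8) + (-8)*(-9) + (-5)*(-10) = 106
C[2][1] = (2)*(-1) + (-8)*(2) + (-5)*(-3) = -3
= [[26, -4], [-182, -10], [106, -3]]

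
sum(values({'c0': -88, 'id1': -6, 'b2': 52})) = -42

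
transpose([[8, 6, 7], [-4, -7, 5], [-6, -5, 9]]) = [[8, -4, -6], [6, -7, -5], [7, 5, 9]]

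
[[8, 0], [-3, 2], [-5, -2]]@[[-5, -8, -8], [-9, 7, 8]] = C[0][0] = (8)*(-5) + (0)*(-9) = -40
C[0][1] = (8)*(-8) + (0)*(7) = -64
C[0][2] = (8)*(-8) + (0)*(8) = -64
C[1][0] = (-3)*(-5) + (2)*(-9) = -3
C[1][1] = (-3)*(-8) + (2)*(7) = 38
C[1][2] = (-3)*(-8) + (2)*(8) = 40
... (3 more cells)
= [[-40, -64, -64], [-3, 38, 40], [43, 26, 24]]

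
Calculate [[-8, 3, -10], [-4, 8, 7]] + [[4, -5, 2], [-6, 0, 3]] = [[-4, -2, -8], [-10, 8, 10]]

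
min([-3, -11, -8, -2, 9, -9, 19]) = -11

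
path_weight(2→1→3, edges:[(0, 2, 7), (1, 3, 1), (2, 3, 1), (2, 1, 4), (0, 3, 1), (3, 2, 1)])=w(2→1)=4 + w(1→3)=1
= 5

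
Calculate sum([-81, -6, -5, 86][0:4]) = slice → [-81, -6, -5, 86]
(-81) + (-6) + (-5) + 86
= -6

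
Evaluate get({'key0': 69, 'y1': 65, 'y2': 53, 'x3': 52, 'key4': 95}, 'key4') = 95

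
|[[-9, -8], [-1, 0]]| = -8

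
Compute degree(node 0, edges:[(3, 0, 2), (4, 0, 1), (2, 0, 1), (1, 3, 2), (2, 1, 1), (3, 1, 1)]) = 3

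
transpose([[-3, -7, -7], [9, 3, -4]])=[[-3, 9], [-7, 3], [-7, -4]]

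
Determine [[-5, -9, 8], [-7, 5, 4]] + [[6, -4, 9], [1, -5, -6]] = [[1, -13, 17], [-6, 0, -2]]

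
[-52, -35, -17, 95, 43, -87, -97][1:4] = [-35, -17, 95]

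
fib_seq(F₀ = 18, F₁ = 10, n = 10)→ F_2 = F_1 + F_0 = 28
F_3 = F_2 + F_1 = 38
F_4 = F_3 + F_2 = 66
...
= [18, 10, 28, 38, 66, 104, 170, 274, 444, 718]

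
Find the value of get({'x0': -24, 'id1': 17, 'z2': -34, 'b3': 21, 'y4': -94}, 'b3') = 21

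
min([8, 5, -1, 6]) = -1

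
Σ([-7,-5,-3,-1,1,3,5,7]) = 0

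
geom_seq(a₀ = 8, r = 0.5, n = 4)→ [8.0, 4.0, 2.0, 1.0]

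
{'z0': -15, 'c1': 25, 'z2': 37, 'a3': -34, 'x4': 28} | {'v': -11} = {'z0': -15, 'c1': 25, 'z2': 37, 'a3': -34, 'x4': 28, 'v': -11}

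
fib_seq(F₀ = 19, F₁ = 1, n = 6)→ F_2 = F_1 + F_0 = 20
F_3 = F_2 + F_1 = 21
F_4 = F_3 + F_2 = 41
...
= [19, 1, 20, 21, 41, 62]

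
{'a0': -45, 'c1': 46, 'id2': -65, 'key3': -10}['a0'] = -45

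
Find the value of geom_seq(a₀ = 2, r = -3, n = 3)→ a_0 = 2*(-3)^0 = 2
a_1 = 2*(-3)^1 = -6
a_2 = 2*(-3)^2 = 18
= [2, -6, 18]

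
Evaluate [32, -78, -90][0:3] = [32, -78, -90]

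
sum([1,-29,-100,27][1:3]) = -129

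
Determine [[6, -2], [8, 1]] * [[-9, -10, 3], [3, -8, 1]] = [[-60, -44, 16], [-69, -88, 25]]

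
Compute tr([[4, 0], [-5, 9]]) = diagonal: 4 + 9
= 13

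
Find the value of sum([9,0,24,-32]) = 9 + 0 + 24 + (-32)
= 1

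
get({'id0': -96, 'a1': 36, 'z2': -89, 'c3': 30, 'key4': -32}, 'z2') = -89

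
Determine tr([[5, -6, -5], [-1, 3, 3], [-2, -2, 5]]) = 13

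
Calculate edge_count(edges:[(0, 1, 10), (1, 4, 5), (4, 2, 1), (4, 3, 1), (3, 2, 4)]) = 5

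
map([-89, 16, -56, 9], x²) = [7921, 256, 3136, 81]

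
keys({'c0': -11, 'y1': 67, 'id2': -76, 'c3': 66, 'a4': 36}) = ['c0', 'y1', 'id2', 'c3', 'a4']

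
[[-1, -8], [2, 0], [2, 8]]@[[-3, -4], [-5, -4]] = [[43, 36], [-6, -8], [-46, -40]]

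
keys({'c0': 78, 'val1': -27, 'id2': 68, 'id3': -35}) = ['c0', 'val1', 'id2', 'id3']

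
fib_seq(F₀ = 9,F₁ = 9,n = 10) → [9, 9, 18, 27, 45, 72, 117, 189, 306, 495]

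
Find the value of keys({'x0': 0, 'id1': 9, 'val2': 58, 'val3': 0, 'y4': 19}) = ['x0', 'id1', 'val2', 'val3', 'y4']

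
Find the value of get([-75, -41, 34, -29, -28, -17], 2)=34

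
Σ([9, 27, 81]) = 9 + 27 + 81
= 117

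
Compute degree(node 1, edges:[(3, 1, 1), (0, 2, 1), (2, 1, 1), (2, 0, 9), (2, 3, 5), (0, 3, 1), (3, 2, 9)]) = 2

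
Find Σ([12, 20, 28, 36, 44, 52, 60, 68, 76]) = 12 + 20 + 28 + 36 + 44 + 52 + 60 + 68 + 76
= 396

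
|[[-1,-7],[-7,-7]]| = (-1)*(-7) - (-7)*(-7)
= -42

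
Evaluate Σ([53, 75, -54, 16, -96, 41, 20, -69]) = 53 + 75 + (-54) + 16 + (-96) + 41 + 20 + (-69)
= -14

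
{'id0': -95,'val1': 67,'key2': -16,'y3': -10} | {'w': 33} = {'id0': -95, 'val1': 67, 'key2': -16, 'y3': -10, 'w': 33}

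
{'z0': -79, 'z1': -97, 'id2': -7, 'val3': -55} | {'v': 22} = {'z0': -79, 'z1': -97, 'id2': -7, 'val3': -55, 'v': 22}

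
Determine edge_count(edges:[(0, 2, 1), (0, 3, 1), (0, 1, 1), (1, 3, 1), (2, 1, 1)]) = 5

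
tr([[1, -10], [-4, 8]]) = 9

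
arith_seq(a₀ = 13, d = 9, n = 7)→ a_0 = 13 + 0*9 = 13
a_1 = 13 + 1*9 = 22
a_2 = 13 + 2*9 = 31
...
= [13, 22, 31, 40, 49, 58, 67]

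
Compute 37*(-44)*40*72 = -4688640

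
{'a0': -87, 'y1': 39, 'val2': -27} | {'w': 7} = {'a0': -87, 'y1': 39, 'val2': -27, 'w': 7}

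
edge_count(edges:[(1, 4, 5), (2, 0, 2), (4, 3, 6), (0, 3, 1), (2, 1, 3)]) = 5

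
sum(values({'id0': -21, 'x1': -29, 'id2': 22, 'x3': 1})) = (-21) + (-29) + 22 + 1
= -27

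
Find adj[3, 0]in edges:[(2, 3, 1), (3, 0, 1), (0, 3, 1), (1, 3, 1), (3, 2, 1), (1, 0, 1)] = 1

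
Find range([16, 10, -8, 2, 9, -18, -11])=34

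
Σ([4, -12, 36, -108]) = -80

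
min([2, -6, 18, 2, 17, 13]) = -6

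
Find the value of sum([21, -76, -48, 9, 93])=21 + (-76) + (-48) + 9 + 93
= -1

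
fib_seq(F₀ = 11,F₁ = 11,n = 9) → [11, 11, 22, 33, 55, 88, 143, 231, 374]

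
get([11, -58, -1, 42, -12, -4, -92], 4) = -12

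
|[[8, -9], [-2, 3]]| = (8)*(3) - (-9)*(-2)
= 6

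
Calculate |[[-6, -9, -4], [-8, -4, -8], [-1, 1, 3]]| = -216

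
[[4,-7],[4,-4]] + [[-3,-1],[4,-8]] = [[1, -8], [8, -12]]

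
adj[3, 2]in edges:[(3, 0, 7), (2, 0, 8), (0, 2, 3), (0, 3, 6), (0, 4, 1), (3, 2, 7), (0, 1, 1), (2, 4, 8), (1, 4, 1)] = 7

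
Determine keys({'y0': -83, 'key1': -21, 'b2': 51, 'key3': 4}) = ['y0', 'key1', 'b2', 'key3']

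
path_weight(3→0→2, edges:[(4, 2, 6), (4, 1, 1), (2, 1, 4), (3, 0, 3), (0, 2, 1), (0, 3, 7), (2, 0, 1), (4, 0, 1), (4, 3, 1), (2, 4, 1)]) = w(3→0)=3 + w(0→2)=1
= 4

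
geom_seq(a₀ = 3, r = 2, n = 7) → [3, 6, 12, 24, 48, 96, 192]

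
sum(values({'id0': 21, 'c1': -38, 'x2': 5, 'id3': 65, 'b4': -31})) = 21 + (-38) + 5 + 65 + (-31)
= 22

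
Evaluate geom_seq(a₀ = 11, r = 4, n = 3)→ [11, 44, 176]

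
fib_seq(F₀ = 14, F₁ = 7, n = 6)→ [14, 7, 21, 28, 49, 77]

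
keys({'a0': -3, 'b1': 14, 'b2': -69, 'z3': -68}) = ['a0', 'b1', 'b2', 'z3']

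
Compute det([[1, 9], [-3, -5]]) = (1)*(-5) - (9)*(-3)
= 22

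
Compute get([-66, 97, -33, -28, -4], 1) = 97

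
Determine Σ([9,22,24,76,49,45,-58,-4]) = 9 + 22 + 24 + 76 + 49 + 45 + (-58) + (-4)
= 163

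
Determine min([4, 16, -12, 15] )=-12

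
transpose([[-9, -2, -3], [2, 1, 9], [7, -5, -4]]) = [[-9, 2, 7], [-2, 1, -5], [-3, 9, -4]]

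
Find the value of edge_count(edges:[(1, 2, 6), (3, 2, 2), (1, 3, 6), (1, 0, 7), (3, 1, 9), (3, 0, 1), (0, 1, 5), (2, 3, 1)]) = 8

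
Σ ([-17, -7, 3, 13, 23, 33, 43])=(-17) + (-7) + 3 + 13 + 23 + 33 + 43
= 91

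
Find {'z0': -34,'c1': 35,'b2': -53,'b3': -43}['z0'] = -34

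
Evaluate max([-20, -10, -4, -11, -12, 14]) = 14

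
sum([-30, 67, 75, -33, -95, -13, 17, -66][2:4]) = slice → [75, -33]
75 + (-33)
= 42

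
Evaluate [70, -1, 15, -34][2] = 15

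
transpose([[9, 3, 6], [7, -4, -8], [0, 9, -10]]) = [[9, 7, 0], [3, -4, 9], [6, -8, -10]]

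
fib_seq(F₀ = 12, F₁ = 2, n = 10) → [12, 2, 14, 16, 30, 46, 76, 122, 198, 320]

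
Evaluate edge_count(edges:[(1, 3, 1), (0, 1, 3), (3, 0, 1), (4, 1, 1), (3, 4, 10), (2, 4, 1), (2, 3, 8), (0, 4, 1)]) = 8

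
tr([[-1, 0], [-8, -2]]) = -3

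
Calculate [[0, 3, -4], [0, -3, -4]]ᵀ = [[0, 0], [3, -3], [-4, -4]]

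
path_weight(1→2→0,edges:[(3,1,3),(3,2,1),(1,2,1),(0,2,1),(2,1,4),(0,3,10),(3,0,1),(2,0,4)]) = 5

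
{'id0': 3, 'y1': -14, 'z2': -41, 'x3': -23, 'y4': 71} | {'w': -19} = {'id0': 3, 'y1': -14, 'z2': -41, 'x3': -23, 'y4': 71, 'w': -19}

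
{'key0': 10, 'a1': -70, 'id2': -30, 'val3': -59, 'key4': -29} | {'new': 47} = {'key0': 10, 'a1': -70, 'id2': -30, 'val3': -59, 'key4': -29, 'new': 47}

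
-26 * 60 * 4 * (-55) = 343200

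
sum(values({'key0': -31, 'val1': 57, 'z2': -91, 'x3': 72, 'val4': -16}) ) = (-31) + 57 + (-91) + 72 + (-16)
= -9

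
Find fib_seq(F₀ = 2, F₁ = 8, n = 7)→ [2, 8, 10, 18, 28, 46, 74]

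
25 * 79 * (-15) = -29625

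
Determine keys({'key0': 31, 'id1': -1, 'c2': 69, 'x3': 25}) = ['key0', 'id1', 'c2', 'x3']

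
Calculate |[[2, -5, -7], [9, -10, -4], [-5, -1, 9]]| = 530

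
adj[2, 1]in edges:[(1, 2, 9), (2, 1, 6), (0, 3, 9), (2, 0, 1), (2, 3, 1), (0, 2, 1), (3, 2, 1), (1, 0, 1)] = 6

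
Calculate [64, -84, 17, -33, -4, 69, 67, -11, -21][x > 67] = keep x where x > 67: 64✗, -84✗, 17✗, -33✗, -4✗, 69✓, 67✗, -11✗, -21✗
= [69]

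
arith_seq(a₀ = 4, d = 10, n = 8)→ [4, 14, 24, 34, 44, 54, 64, 74]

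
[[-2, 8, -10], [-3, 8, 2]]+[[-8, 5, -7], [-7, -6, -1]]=[[-10, 13, -17], [-10, 2, 1]]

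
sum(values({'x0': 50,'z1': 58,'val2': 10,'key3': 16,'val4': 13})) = 50 + 58 + 10 + 16 + 13
= 147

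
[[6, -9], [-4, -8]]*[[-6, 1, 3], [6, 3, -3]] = C[0][0] = (6)*(-6) + (-9)*(6) = -90
C[0][1] = (6)*(1) + (-9)*(3) = -21
C[0][2] = (6)*(3) + (-9)*(-3) = 45
C[1][0] = (-4)*(-6) + (-8)*(6) = -24
C[1][1] = (-4)*(1) + (-8)*(3) = -28
C[1][2] = (-4)*(3) + (-8)*(-3) = 12
= [[-90, -21, 45], [-24, -28, 12]]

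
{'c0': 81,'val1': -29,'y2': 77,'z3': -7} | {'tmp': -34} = {'c0': 81, 'val1': -29, 'y2': 77, 'z3': -7, 'tmp': -34}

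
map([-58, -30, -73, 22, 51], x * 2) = [-116, -60, -146, 44, 102]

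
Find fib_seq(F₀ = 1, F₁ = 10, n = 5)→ [1, 10, 11, 21, 32]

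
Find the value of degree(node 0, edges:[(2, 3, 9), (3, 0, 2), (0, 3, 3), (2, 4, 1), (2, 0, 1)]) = 3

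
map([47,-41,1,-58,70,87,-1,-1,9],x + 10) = 47+10=57, -41+10=-31, 1+10=11, -58+10=-48, 70+10=80, 87+10=97, -1+10=9, -1+10=9, 9+10=19
= [57, -31, 11, -48, 80, 97, 9, 9, 19]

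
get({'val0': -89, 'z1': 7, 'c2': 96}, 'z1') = 7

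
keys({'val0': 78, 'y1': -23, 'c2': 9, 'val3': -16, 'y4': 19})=['val0', 'y1', 'c2', 'val3', 'y4']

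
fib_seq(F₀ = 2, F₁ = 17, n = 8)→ F_2 = F_1 + F_0 = 19
F_3 = F_2 + F_1 = 36
F_4 = F_3 + F_2 = 55
...
= [2, 17, 19, 36, 55, 91, 146, 237]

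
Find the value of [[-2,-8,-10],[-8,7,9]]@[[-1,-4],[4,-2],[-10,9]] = C[0][0] = (-2)*(-1) + (-8)*(4) + (-10)*(-10) = 70
C[0][1] = (-2)*(-4) + (-8)*(-2) + (-10)*(9) = -66
C[1][0] = (-8)*(-1) + (7)*(4) + (9)*(-10) = -54
C[1][1] = (-8)*(-4) + (7)*(-2) + (9)*(9) = 99
= [[70, -66], [-54, 99]]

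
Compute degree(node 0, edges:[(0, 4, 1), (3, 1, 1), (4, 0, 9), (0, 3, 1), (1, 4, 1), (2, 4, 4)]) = 3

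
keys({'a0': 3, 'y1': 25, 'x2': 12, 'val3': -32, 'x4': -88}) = ['a0', 'y1', 'x2', 'val3', 'x4']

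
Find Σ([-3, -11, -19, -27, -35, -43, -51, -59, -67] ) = -315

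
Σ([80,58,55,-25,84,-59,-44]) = 149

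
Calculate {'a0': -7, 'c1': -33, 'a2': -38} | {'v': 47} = {'a0': -7, 'c1': -33, 'a2': -38, 'v': 47}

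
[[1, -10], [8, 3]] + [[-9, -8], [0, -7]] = [[-8, -18], [8, -4]]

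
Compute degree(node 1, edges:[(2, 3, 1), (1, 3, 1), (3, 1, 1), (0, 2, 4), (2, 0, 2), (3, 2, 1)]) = incident: (1,3), (3,1)
= 2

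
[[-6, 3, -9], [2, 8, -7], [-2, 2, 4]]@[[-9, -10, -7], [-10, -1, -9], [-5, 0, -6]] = C[0][0] = (-6)*(-9) + (3)*(-10) + (-9)*(-5) = 69
C[0][1] = (-6)*(-10) + (3)*(-1) + (-9)*(0) = 57
C[0][2] = (-6)*(-7) + (3)*(-9) + (-9)*(-6) = 69
C[1][0] = (2)*(-9) + (8)*(-10) + (-7)*(-5) = -63
C[1][1] = (2)*(-10) + (8)*(-1) + (-7)*(0) = -28
C[1][2] = (2)*(-7) + (8)*(-9) + (-7)*(-6) = -44
... (3 more cells)
= [[69, 57, 69], [-63, -28, -44], [-22, 18, -28]]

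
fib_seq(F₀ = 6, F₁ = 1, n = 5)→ [6, 1, 7, 8, 15]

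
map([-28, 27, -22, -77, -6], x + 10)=-28+10=-18, 27+10=37, -22+10=-12, -77+10=-67, -6+10=4
= [-18, 37, -12, -67, 4]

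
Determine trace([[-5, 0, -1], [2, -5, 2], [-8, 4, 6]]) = -4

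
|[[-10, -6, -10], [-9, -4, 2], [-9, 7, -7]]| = (1)*(-10)*det([[-4, 2], [7, -7]]) + (-1)*(-6)*det([[-9, 2], [-9, -7]]) + (1)*(-10)*det([[-9, -4], [-9, 7]])
= -140 + 486 + 990
= 1336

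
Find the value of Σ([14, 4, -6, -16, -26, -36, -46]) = 14 + 4 + (-6) + (-16) + (-26) + (-36) + (-46)
= -112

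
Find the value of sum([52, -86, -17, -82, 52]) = -81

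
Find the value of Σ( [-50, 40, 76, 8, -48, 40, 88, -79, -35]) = (-50) + 40 + 76 + 8 + (-48) + 40 + 88 + (-79) + (-35)
= 40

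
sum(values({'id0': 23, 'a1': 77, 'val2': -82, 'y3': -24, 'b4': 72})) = 23 + 77 + (-82) + (-24) + 72
= 66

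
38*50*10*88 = 1672000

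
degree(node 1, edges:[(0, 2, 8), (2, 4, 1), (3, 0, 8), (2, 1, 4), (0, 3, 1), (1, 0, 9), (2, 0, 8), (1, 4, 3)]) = incident: (2,1), (1,0), (1,4)
= 3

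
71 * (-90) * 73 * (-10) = 4664700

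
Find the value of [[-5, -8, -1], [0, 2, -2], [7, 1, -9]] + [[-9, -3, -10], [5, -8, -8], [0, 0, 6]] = [[-14, -11, -11], [5, -6, -10], [7, 1, -3]]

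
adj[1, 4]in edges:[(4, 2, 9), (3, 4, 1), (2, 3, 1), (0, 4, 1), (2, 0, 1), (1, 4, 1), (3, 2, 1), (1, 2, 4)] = 1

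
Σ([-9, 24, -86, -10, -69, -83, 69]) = (-9) + 24 + (-86) + (-10) + (-69) + (-83) + 69
= -164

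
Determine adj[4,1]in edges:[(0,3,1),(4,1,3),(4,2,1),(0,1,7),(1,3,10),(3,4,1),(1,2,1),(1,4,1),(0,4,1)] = 3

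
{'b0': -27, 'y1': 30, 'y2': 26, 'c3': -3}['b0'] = -27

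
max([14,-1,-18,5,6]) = 14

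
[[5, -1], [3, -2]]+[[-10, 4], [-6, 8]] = [[-5, 3], [-3, 6]]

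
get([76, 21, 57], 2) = 57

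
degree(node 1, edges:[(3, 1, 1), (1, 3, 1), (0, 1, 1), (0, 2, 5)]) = 3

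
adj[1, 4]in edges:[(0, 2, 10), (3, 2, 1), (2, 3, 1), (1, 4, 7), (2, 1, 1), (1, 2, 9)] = 7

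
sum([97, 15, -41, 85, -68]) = 88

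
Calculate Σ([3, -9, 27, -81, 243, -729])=-546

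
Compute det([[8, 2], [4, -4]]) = -40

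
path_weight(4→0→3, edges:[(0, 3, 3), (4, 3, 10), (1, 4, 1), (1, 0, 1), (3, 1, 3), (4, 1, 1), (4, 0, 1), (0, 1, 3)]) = 4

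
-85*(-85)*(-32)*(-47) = 10866400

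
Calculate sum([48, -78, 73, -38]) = 5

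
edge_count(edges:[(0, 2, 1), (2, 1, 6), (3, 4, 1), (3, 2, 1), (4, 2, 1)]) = 5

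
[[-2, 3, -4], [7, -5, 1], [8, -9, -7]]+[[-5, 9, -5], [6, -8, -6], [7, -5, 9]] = [[-7, 12, -9], [13, -13, -5], [15, -14, 2]]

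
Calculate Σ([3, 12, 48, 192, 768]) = 3 + 12 + 48 + 192 + 768
= 1023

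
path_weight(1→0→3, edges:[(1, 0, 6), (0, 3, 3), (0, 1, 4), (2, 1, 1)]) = 9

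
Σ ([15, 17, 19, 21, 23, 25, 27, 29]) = 176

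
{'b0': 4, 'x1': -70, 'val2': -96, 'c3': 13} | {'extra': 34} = {'b0': 4, 'x1': -70, 'val2': -96, 'c3': 13, 'extra': 34}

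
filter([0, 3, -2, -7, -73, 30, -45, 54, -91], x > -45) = [0, 3, -2, -7, 30, 54]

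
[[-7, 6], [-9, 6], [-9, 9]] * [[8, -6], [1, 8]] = C[0][0] = (-7)*(8) + (6)*(1) = -50
C[0][1] = (-7)*(-6) + (6)*(8) = 90
C[1][0] = (-9)*(8) + (6)*(1) = -66
C[1][1] = (-9)*(-6) + (6)*(8) = 102
C[2][0] = (-9)*(8) + (9)*(1) = -63
C[2][1] = (-9)*(-6) + (9)*(8) = 126
= [[-50, 90], [-66, 102], [-63, 126]]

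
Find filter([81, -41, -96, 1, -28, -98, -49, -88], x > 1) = keep x where x > 1: 81✓, -41✗, -96✗, 1✗, -28✗, -98✗, -49✗, -88✗
= [81]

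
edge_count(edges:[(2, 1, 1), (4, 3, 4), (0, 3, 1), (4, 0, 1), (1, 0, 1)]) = 5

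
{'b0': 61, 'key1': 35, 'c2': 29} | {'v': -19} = {'b0': 61, 'key1': 35, 'c2': 29, 'v': -19}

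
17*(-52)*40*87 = -3076320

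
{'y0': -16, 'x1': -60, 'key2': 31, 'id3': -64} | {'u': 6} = {'y0': -16, 'x1': -60, 'key2': 31, 'id3': -64, 'u': 6}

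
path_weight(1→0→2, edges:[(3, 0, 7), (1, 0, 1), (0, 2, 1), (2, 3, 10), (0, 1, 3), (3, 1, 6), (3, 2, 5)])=w(1→0)=1 + w(0→2)=1
= 2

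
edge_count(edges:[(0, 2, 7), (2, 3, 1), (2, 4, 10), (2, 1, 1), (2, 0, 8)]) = 5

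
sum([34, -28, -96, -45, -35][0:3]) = -90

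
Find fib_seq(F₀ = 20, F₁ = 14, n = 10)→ [20, 14, 34, 48, 82, 130, 212, 342, 554, 896]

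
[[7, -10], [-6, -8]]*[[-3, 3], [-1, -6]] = [[-11, 81], [26, 30]]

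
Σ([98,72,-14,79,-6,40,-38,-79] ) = 152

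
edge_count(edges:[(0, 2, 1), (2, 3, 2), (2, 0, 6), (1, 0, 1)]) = 4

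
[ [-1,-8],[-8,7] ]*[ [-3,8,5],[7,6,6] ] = [[-53, -56, -53], [73, -22, 2]]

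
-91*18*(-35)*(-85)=-4873050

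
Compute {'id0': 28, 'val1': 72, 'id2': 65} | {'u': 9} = {'id0': 28, 'val1': 72, 'id2': 65, 'u': 9}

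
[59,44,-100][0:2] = [59, 44]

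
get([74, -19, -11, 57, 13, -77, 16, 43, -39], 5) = -77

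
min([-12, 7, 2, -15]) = -15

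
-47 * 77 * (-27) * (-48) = -4690224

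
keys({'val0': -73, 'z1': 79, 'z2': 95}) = ['val0', 'z1', 'z2']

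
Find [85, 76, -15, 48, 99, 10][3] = 48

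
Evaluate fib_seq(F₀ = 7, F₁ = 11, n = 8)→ F_2 = F_1 + F_0 = 18
F_3 = F_2 + F_1 = 29
F_4 = F_3 + F_2 = 47
...
= [7, 11, 18, 29, 47, 76, 123, 199]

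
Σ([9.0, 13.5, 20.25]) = 9.0 + 13.5 + 20.25
= 42.75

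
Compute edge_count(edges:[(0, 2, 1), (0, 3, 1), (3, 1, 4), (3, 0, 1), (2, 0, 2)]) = 5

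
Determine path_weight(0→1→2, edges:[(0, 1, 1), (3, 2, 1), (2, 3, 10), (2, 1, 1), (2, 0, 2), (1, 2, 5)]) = 6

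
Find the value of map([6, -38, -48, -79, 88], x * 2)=6*2=12, -38*2=-76, -48*2=-96, -79*2=-158, 88*2=176
= [12, -76, -96, -158, 176]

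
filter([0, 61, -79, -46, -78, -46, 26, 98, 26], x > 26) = keep x where x > 26: 0✗, 61✓, -79✗, -46✗, -78✗, -46✗, 26✗, 98✓, 26✗
= [61, 98]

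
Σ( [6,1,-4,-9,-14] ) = -20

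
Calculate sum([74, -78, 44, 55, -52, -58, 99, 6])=90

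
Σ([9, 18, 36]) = 9 + 18 + 36
= 63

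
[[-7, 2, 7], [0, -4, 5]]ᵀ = [[-7, 0], [2, -4], [7, 5]]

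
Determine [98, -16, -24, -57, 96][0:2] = [98, -16]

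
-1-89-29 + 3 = -116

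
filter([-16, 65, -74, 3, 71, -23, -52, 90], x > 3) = keep x where x > 3: -16✗, 65✓, -74✗, 3✗, 71✓, -23✗, -52✗, 90✓
= [65, 71, 90]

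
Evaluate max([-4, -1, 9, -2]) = 9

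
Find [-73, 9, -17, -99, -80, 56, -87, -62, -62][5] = 56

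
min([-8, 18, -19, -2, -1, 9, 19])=-19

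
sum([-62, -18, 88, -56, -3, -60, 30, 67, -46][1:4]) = 14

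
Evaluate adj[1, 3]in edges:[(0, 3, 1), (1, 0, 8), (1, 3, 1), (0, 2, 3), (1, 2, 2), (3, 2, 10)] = 1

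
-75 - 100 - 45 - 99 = -319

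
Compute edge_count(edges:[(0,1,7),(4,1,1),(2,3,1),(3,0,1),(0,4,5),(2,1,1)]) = 6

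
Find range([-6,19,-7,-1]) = 26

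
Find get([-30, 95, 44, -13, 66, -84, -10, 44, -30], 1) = 95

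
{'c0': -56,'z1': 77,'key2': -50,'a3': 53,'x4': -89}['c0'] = -56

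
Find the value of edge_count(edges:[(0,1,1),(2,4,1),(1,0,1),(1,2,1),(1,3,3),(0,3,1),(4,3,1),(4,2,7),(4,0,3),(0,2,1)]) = 10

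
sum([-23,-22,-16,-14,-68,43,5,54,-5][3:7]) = slice → [-14, -68, 43, 5]
(-14) + (-68) + 43 + 5
= -34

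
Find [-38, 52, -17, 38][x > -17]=[52, 38]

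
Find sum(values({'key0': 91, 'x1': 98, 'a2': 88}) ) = 91 + 98 + 88
= 277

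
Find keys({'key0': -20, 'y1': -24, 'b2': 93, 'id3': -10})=['key0', 'y1', 'b2', 'id3']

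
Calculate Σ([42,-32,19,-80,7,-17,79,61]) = 79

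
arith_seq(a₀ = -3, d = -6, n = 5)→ [-3, -9, -15, -21, -27]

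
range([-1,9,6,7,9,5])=10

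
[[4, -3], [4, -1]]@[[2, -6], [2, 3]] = C[0][0] = (4)*(2) + (-3)*(2) = 2
C[0][1] = (4)*(-6) + (-3)*(3) = -33
C[1][0] = (4)*(2) + (-1)*(2) = 6
C[1][1] = (4)*(-6) + (-1)*(3) = -27
= [[2, -33], [6, -27]]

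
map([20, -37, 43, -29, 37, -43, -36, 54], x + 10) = [30, -27, 53, -19, 47, -33, -26, 64]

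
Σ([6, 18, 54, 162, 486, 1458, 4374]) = 6558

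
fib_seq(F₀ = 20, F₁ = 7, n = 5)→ F_2 = F_1 + F_0 = 27
F_3 = F_2 + F_1 = 34
F_4 = F_3 + F_2 = 61
= [20, 7, 27, 34, 61]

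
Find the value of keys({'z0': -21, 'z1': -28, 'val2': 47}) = ['z0', 'z1', 'val2']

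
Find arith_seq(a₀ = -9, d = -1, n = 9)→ [-9, -10, -11, -12, -13, -14, -15, -16, -17]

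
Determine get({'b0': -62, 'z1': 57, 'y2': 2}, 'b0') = -62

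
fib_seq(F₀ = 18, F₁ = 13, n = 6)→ [18, 13, 31, 44, 75, 119]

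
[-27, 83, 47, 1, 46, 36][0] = -27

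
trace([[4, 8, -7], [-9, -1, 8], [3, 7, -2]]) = 1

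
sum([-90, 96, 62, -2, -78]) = -12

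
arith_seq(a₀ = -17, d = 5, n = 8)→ a_0 = -17 + 0*5 = -17
a_1 = -17 + 1*5 = -12
a_2 = -17 + 2*5 = -7
...
= [-17, -12, -7, -2, 3, 8, 13, 18]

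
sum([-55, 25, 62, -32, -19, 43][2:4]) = 30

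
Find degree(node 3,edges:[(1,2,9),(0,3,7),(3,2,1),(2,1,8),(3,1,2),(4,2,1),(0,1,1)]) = 3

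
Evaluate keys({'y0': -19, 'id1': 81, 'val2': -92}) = ['y0', 'id1', 'val2']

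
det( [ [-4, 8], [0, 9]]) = (-4)*(9) - (8)*(0)
= -36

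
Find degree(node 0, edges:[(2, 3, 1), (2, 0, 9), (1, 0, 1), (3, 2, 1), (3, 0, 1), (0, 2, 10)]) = incident: (2,0), (1,0), (3,0), (0,2)
= 4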